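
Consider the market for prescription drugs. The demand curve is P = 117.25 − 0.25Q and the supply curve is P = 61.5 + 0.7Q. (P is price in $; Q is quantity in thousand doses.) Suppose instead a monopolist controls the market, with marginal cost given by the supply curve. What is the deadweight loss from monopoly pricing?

Competitive equilibrium: 117.25 − 0.25Q = 61.5 + 0.7Q → Q* = 58.6842, P* = 102.5789.
Marginal revenue: MR = 117.25 − 0.5Q. Set MR = MC: 117.25 − 0.5Q = 61.5 + 0.7Q → Q_m = 46.4583.
Price P_m = 117.25 − 0.25·46.4583 = 105.6354; MC(Q_m) = 61.5 + 0.7·46.4583 = 94.0208.
Competitive Q* = 58.6842, so ΔQ = 12.2259; wedge = 105.6354 − 94.0208 = 11.6146.
DWL = ½ × 12.2259 × 11.6146 = $71 thousand.

$71 thousand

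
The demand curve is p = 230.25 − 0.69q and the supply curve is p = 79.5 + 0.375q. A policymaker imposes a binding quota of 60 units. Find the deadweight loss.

3541.28

Competitive equilibrium: 230.25 − 0.69q = 79.5 + 0.375q → q* = 141.5493, p* = 132.581.
At q = 60: demand price = 230.25 − 0.69·60 = 188.85; supply price = 79.5 + 0.375·60 = 102.
Δq = 141.5493 − 60 = 81.5493; wedge = 188.85 − 102 = 86.85.
DWL = ½ × 81.5493 × 86.85 = 3541.28.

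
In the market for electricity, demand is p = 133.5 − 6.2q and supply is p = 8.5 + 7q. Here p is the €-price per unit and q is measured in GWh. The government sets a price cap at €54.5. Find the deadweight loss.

€55.44

Competitive equilibrium: 133.5 − 6.2q = 8.5 + 7q → q* = 9.4697, p* = 74.7879.
At the ceiling p = 54.5, quantity supplied = (54.5 − 8.5)/7 = 6.5714.
Willingness to pay at q' = 6.5714: 133.5 − 6.2·6.5714 = 92.7573.
Δq = 9.4697 − 6.5714 = 2.8983; wedge = 92.7573 − 54.5 = 38.2573.
Deadweight loss = ½ × 2.8983 × 38.2573 = €55.44.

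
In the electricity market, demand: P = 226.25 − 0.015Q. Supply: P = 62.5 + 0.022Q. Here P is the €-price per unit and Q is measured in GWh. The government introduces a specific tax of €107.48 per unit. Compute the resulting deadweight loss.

€156107.44

Competitive equilibrium: 226.25 − 0.015Q = 62.5 + 0.022Q → Q* = 4425.6757, P* = 159.8649.
With the tax, the buyer price exceeds the seller price by 107.48: (226.25 − 0.015Q) − (62.5 + 0.022Q) = 107.48 → Q' = 1520.8108.
ΔQ = 4425.6757 − 1520.8108 = 2904.8649; the wedge equals the tax, 107.48.
Welfare loss = ½ × 2904.8649 × 107.48 = €156107.44.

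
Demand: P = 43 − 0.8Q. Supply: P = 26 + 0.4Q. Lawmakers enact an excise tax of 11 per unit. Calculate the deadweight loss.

Competitive equilibrium: 43 − 0.8Q = 26 + 0.4Q → Q* = 14.1667, P* = 31.6667.
With the tax, the buyer price exceeds the seller price by 11: (43 − 0.8Q) − (26 + 0.4Q) = 11 → Q' = 5.
ΔQ = 14.1667 − 5 = 9.1667; the wedge equals the tax, 11.
Welfare loss = ½ × 9.1667 × 11 = 50.42.

50.42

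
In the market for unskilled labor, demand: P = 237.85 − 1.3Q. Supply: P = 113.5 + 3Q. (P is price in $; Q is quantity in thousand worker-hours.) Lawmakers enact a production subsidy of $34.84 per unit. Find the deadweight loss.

Competitive equilibrium: 237.85 − 1.3Q = 113.5 + 3Q → Q* = 28.9186, P* = 200.2558.
The subsidy lowers effective supply by 34.84: P = 78.66 + 3Q.
New quantity: 237.85 − 1.3Q = 78.66 + 3Q → Q' = 37.0209.
Overproduction ΔQ = 37.0209 − 28.9186 = 8.1023; wedge = subsidy = 34.84.
DWL = ½ × 8.1023 × 34.84 = $141.14 thousand.

$141.14 thousand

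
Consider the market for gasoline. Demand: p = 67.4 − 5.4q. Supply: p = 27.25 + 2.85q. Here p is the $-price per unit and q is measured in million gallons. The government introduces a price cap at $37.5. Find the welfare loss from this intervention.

$6.66 million

Competitive equilibrium: 67.4 − 5.4q = 27.25 + 2.85q → q* = 4.8667, p* = 41.12.
At the ceiling p = 37.5, quantity supplied = (37.5 − 27.25)/2.85 = 3.5965.
Willingness to pay at q' = 3.5965: 67.4 − 5.4·3.5965 = 47.9789.
Δq = 4.8667 − 3.5965 = 1.2702; wedge = 47.9789 − 37.5 = 10.4789.
DWL = ½ × 1.2702 × 10.4789 = $6.66 million.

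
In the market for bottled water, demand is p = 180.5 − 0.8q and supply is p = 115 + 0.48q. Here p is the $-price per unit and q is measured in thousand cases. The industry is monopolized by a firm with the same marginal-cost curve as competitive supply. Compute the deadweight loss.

$247.91 thousand

Competitive equilibrium: 180.5 − 0.8q = 115 + 0.48q → q* = 51.1719, p* = 139.5625.
Marginal revenue: MR = 180.5 − 1.6q. Set MR = MC: 180.5 − 1.6q = 115 + 0.48q → q_m = 31.4904.
Price p_m = 180.5 − 0.8·31.4904 = 155.3077; MC(q_m) = 115 + 0.48·31.4904 = 130.1154.
Competitive q* = 51.1719, so Δq = 19.6815; wedge = 155.3077 − 130.1154 = 25.1923.
Deadweight loss = ½ × 19.6815 × 25.1923 = $247.91 thousand.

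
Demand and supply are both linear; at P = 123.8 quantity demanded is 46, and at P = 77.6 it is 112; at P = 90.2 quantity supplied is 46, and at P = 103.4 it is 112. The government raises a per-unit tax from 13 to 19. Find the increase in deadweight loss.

Demand slope = (77.6 − 123.8)/(112 − 46) = −0.7, so P = 156 − 0.7Q.
Supply slope = (103.4 − 90.2)/(112 − 46) = 0.2, so P = 81 + 0.2Q.
Competitive equilibrium: 156 − 0.7Q = 81 + 0.2Q → Q* = 83.3333, P* = 97.6667.
For a per-unit tax t: ΔQ = t/0.9, so DWL = ½·t·(t/0.9) = t²/1.8.
At t = 13: DWL = 93.889. At t = 19: DWL = 200.556.
Increase = 200.556 − 93.889 = 106.67.

106.67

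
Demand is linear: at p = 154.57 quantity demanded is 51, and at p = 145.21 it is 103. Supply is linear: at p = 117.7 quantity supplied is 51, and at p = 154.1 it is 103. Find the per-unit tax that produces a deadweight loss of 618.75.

33

Demand slope = (145.21 − 154.57)/(103 − 51) = −0.18, so p = 163.75 − 0.18q.
Supply slope = (154.1 − 117.7)/(103 − 51) = 0.7, so p = 82 + 0.7q.
Competitive equilibrium: 163.75 − 0.18q = 82 + 0.7q → q* = 92.8977, p* = 147.0284.
A tax t gives Δq = t/0.88 and wedge t, so DWL = t²/1.76.
t²/1.76 = 618.75 → t² = 1089 → t = 33.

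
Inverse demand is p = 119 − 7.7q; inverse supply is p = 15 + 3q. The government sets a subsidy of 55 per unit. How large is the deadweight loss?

141.36

Competitive equilibrium: 119 − 7.7q = 15 + 3q → q* = 9.7196, p* = 44.1589.
The subsidy lowers effective supply by 55: p = 3q − 40.
New quantity: 119 − 7.7q = 3q − 40 → q' = 14.8598.
Overproduction Δq = 14.8598 − 9.7196 = 5.1402; wedge = subsidy = 55.
DWL = ½ × 5.1402 × 55 = 141.36.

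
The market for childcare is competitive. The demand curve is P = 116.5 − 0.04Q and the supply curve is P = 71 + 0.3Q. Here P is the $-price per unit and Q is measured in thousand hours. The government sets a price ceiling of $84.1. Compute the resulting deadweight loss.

Competitive equilibrium: 116.5 − 0.04Q = 71 + 0.3Q → Q* = 133.8235, P* = 111.1471.
At the ceiling P = 84.1, quantity supplied = (84.1 − 71)/0.3 = 43.6667.
Willingness to pay at Q' = 43.6667: 116.5 − 0.04·43.6667 = 114.7533.
ΔQ = 133.8235 − 43.6667 = 90.1568; wedge = 114.7533 − 84.1 = 30.6533.
Welfare loss = ½ × 90.1568 × 30.6533 = $1381.80 thousand.

$1381.80 thousand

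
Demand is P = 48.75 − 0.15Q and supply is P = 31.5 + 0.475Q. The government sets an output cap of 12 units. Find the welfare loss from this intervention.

76.05

Competitive equilibrium: 48.75 − 0.15Q = 31.5 + 0.475Q → Q* = 27.6, P* = 44.61.
At Q = 12: demand price = 48.75 − 0.15·12 = 46.95; supply price = 31.5 + 0.475·12 = 37.2.
ΔQ = 27.6 − 12 = 15.6; wedge = 46.95 − 37.2 = 9.75.
DWL = ½ × 15.6 × 9.75 = 76.05.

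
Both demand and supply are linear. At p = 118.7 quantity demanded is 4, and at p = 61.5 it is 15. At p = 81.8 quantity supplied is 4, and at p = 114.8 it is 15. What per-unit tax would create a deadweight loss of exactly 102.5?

41

Demand slope = (61.5 − 118.7)/(15 − 4) = −5.2, so p = 139.5 − 5.2q.
Supply slope = (114.8 − 81.8)/(15 − 4) = 3, so p = 69.8 + 3q.
Competitive equilibrium: 139.5 − 5.2q = 69.8 + 3q → q* = 8.5, p* = 95.3.
A tax t gives Δq = t/8.2 and wedge t, so DWL = t²/16.4.
t²/16.4 = 102.5 → t² = 1681 → t = 41.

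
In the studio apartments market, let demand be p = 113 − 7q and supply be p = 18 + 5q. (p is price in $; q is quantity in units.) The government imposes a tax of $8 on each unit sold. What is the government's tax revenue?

$58

Competitive equilibrium: 113 − 7q = 18 + 5q → q* = 7.9167, p* = 57.5833.
With the tax, the buyer price exceeds the seller price by 8: (113 − 7q) − (18 + 5q) = 8 → q' = 7.25.
Tax revenue = 8 × 7.25 = $58.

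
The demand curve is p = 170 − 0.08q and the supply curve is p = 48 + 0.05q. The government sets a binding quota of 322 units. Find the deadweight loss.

Competitive equilibrium: 170 − 0.08q = 48 + 0.05q → q* = 938.4615, p* = 94.9231.
At q = 322: demand price = 170 − 0.08·322 = 144.24; supply price = 48 + 0.05·322 = 64.1.
Δq = 938.4615 − 322 = 616.4615; wedge = 144.24 − 64.1 = 80.14.
Deadweight loss = ½ × 616.4615 × 80.14 = 24701.61.

24701.61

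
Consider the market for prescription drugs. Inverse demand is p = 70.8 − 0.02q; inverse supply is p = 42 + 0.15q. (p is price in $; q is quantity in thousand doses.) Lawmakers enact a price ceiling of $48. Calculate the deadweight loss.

$1423.53 thousand

Competitive equilibrium: 70.8 − 0.02q = 42 + 0.15q → q* = 169.4118, p* = 67.4118.
At the ceiling p = 48, quantity supplied = (48 − 42)/0.15 = 40.
Willingness to pay at q' = 40: 70.8 − 0.02·40 = 70.
Δq = 169.4118 − 40 = 129.4118; wedge = 70 − 48 = 22.
DWL = ½ × 129.4118 × 22 = $1423.53 thousand.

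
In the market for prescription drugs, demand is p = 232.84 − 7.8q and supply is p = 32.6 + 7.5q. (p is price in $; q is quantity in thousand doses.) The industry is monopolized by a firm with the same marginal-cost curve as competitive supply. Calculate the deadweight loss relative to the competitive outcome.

$149.40 thousand

Competitive equilibrium: 232.84 − 7.8q = 32.6 + 7.5q → q* = 13.0876, p* = 130.7569.
Marginal revenue: MR = 232.84 − 15.6q. Set MR = MC: 232.84 − 15.6q = 32.6 + 7.5q → q_m = 8.6684.
Price p_m = 232.84 − 7.8·8.6684 = 165.2265; MC(q_m) = 32.6 + 7.5·8.6684 = 97.613.
Competitive q* = 13.0876, so Δq = 4.4192; wedge = 165.2265 − 97.613 = 67.6135.
Deadweight loss = ½ × 4.4192 × 67.6135 = $149.40 thousand.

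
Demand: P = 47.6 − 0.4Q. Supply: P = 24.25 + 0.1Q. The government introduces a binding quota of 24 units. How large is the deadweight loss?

128.82

Competitive equilibrium: 47.6 − 0.4Q = 24.25 + 0.1Q → Q* = 46.7, P* = 28.92.
At Q = 24: demand price = 47.6 − 0.4·24 = 38; supply price = 24.25 + 0.1·24 = 26.65.
ΔQ = 46.7 − 24 = 22.7; wedge = 38 − 26.65 = 11.35.
DWL = ½ × 22.7 × 11.35 = 128.82.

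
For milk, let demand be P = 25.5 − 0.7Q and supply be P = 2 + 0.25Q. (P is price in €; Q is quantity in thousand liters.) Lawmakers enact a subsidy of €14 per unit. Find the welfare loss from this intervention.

€103.16 thousand

Competitive equilibrium: 25.5 − 0.7Q = 2 + 0.25Q → Q* = 24.7368, P* = 8.1842.
The subsidy lowers effective supply by 14: P = 0.25Q − 12.
New quantity: 25.5 − 0.7Q = 0.25Q − 12 → Q' = 39.4737.
Overproduction ΔQ = 39.4737 − 24.7368 = 14.7369; wedge = subsidy = 14.
DWL = ½ × 14.7369 × 14 = €103.16 thousand.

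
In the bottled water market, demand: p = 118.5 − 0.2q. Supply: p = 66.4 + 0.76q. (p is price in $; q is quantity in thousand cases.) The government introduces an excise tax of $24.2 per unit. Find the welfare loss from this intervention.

Competitive equilibrium: 118.5 − 0.2q = 66.4 + 0.76q → q* = 54.2708, p* = 107.6458.
With the tax, the buyer price exceeds the seller price by 24.2: (118.5 − 0.2q) − (66.4 + 0.76q) = 24.2 → q' = 29.0625.
Δq = 54.2708 − 29.0625 = 25.2083; the wedge equals the tax, 24.2.
Deadweight loss = ½ × 25.2083 × 24.2 = $305.02 thousand.

$305.02 thousand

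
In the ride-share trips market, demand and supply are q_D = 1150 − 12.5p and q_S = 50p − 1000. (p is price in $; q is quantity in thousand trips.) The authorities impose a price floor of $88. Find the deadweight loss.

In inverse form: demand p = 92 − 0.08q, supply p = 20 + 0.02q.
Competitive equilibrium: 92 − 0.08q = 20 + 0.02q → q* = 720, p* = 34.4.
At the floor p = 88, quantity demanded = (92 − 88)/0.08 = 50.
Sellers' marginal cost at q' = 50: 20 + 0.02·50 = 21.
Δq = 720 − 50 = 670; wedge = 88 − 21 = 67.
The triangle = ½ × 670 × 67 = $22445 thousand.

$22445 thousand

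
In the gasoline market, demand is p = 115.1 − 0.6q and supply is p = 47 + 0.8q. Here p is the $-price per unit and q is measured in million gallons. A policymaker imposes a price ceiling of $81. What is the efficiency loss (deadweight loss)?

Competitive equilibrium: 115.1 − 0.6q = 47 + 0.8q → q* = 48.6429, p* = 85.9143.
At the ceiling p = 81, quantity supplied = (81 − 47)/0.8 = 42.5.
Willingness to pay at q' = 42.5: 115.1 − 0.6·42.5 = 89.6.
Δq = 48.6429 − 42.5 = 6.1429; wedge = 89.6 − 81 = 8.6.
DWL = ½ × 6.1429 × 8.6 = $26.41 million.

$26.41 million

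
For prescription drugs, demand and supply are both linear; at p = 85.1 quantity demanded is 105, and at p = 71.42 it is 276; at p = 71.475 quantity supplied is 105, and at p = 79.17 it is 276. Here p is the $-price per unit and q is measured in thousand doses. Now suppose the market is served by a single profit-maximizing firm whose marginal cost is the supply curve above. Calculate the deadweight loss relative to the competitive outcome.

Demand slope = (71.42 − 85.1)/(276 − 105) = −0.08, so p = 93.5 − 0.08q.
Supply slope = (79.17 − 71.475)/(276 − 105) = 0.045, so p = 66.75 + 0.045q.
Competitive equilibrium: 93.5 − 0.08q = 66.75 + 0.045q → q* = 214, p* = 76.38.
Marginal revenue: MR = 93.5 − 0.16q. Set MR = MC: 93.5 − 0.16q = 66.75 + 0.045q → q_m = 130.4878.
Price p_m = 93.5 − 0.08·130.4878 = 83.061; MC(q_m) = 66.75 + 0.045·130.4878 = 72.622.
Competitive q* = 214, so Δq = 83.5122; wedge = 83.061 − 72.622 = 10.439.
DWL = ½ × 83.5122 × 10.439 = $435.89 thousand.

$435.89 thousand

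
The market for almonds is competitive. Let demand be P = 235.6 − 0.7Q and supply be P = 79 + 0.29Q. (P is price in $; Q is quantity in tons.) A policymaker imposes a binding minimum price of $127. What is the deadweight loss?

Competitive equilibrium: 235.6 − 0.7Q = 79 + 0.29Q → Q* = 158.1818, P* = 124.8727.
At the floor P = 127, quantity demanded = (235.6 − 127)/0.7 = 155.1429.
Sellers' marginal cost at Q' = 155.1429: 79 + 0.29·155.1429 = 123.9914.
ΔQ = 158.1818 − 155.1429 = 3.0389; wedge = 127 − 123.9914 = 3.0086.
Deadweight loss = ½ × 3.0389 × 3.0086 = $4.57.

$4.57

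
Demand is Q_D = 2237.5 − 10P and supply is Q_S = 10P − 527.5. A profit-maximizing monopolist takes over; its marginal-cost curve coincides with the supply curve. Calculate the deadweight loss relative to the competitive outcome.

In inverse form: demand P = 223.75 − 0.1Q, supply P = 52.75 + 0.1Q.
Competitive equilibrium: 223.75 − 0.1Q = 52.75 + 0.1Q → Q* = 855, P* = 138.25.
Marginal revenue: MR = 223.75 − 0.2Q. Set MR = MC: 223.75 − 0.2Q = 52.75 + 0.1Q → Q_m = 570.
Price P_m = 223.75 − 0.1·570 = 166.75; MC(Q_m) = 52.75 + 0.1·570 = 109.75.
Competitive Q* = 855, so ΔQ = 285; wedge = 166.75 − 109.75 = 57.
DWL = ½ × 285 × 57 = 8122.50.

8122.50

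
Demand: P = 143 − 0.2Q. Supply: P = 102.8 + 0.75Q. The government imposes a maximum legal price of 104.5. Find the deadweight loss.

761.87

Competitive equilibrium: 143 − 0.2Q = 102.8 + 0.75Q → Q* = 42.3158, P* = 134.5368.
At the ceiling P = 104.5, quantity supplied = (104.5 − 102.8)/0.75 = 2.2667.
Willingness to pay at Q' = 2.2667: 143 − 0.2·2.2667 = 142.5467.
ΔQ = 42.3158 − 2.2667 = 40.0491; wedge = 142.5467 − 104.5 = 38.0467.
The triangle = ½ × 40.0491 × 38.0467 = 761.87.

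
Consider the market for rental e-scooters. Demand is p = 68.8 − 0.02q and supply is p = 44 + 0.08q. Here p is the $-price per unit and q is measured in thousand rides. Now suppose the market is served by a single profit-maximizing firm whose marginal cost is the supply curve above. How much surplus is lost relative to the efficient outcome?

Competitive equilibrium: 68.8 − 0.02q = 44 + 0.08q → q* = 248, p* = 63.84.
Marginal revenue: MR = 68.8 − 0.04q. Set MR = MC: 68.8 − 0.04q = 44 + 0.08q → q_m = 206.6667.
Price p_m = 68.8 − 0.02·206.6667 = 64.6667; MC(q_m) = 44 + 0.08·206.6667 = 60.5333.
Competitive q* = 248, so Δq = 41.3333; wedge = 64.6667 − 60.5333 = 4.1334.
DWL = ½ × 41.3333 × 4.1334 = $85.42 thousand.

$85.42 thousand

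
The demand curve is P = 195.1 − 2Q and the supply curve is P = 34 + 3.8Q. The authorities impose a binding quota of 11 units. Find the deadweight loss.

816.15

Competitive equilibrium: 195.1 − 2Q = 34 + 3.8Q → Q* = 27.7759, P* = 139.5483.
At Q = 11: demand price = 195.1 − 2·11 = 173.1; supply price = 34 + 3.8·11 = 75.8.
ΔQ = 27.7759 − 11 = 16.7759; wedge = 173.1 − 75.8 = 97.3.
DWL = ½ × 16.7759 × 97.3 = 816.15.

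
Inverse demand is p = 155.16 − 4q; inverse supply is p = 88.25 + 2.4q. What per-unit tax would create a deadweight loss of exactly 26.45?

18.4

Competitive equilibrium: 155.16 − 4q = 88.25 + 2.4q → q* = 10.4547, p* = 113.3413.
A tax t gives Δq = t/6.4 and wedge t, so DWL = t²/12.8.
t²/12.8 = 26.45 → t² = 338.56 → t = 18.4.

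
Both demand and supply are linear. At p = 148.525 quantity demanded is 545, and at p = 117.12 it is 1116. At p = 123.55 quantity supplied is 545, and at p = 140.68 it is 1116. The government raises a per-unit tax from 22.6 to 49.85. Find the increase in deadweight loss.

11613.31

Demand slope = (117.12 − 148.525)/(1116 − 545) = −0.055, so p = 178.5 − 0.055q.
Supply slope = (140.68 − 123.55)/(1116 − 545) = 0.03, so p = 107.2 + 0.03q.
Competitive equilibrium: 178.5 − 0.055q = 107.2 + 0.03q → q* = 838.8235, p* = 132.3647.
For a per-unit tax t: Δq = t/0.085, so DWL = ½·t·(t/0.085) = t²/0.17.
At t = 22.6: DWL = 3004.471. At t = 49.85: DWL = 14617.779.
Increase = 14617.779 − 3004.471 = 11613.31.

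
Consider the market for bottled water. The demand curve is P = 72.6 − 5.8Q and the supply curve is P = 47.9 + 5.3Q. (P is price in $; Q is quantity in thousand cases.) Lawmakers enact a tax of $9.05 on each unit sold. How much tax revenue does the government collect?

$12.76 thousand

Competitive equilibrium: 72.6 − 5.8Q = 47.9 + 5.3Q → Q* = 2.2252, P* = 59.6937.
With the tax, the buyer price exceeds the seller price by 9.05: (72.6 − 5.8Q) − (47.9 + 5.3Q) = 9.05 → Q' = 1.4099.
Tax revenue = 9.05 × 1.4099 = $12.76 thousand.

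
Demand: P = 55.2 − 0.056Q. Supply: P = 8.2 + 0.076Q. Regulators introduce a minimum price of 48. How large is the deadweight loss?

3415.59

Competitive equilibrium: 55.2 − 0.056Q = 8.2 + 0.076Q → Q* = 356.0606, P* = 35.2606.
At the floor P = 48, quantity demanded = (55.2 − 48)/0.056 = 128.5714.
Sellers' marginal cost at Q' = 128.5714: 8.2 + 0.076·128.5714 = 17.9714.
ΔQ = 356.0606 − 128.5714 = 227.4892; wedge = 48 − 17.9714 = 30.0286.
DWL = ½ × 227.4892 × 30.0286 = 3415.59.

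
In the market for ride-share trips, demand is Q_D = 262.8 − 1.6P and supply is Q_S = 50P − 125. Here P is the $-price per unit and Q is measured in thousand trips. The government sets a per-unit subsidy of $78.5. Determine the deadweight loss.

In inverse form: demand P = 164.25 − 0.625Q, supply P = 2.5 + 0.02Q.
Competitive equilibrium: 164.25 − 0.625Q = 2.5 + 0.02Q → Q* = 250.7752, P* = 7.5155.
The subsidy lowers effective supply by 78.5: P = 0.02Q − 76.
New quantity: 164.25 − 0.625Q = 0.02Q − 76 → Q' = 372.4806.
Overproduction ΔQ = 372.4806 − 250.7752 = 121.7054; wedge = subsidy = 78.5.
Deadweight loss = ½ × 121.7054 × 78.5 = $4776.94 thousand.

$4776.94 thousand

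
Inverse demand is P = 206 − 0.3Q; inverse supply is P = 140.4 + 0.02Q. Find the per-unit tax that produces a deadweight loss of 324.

Competitive equilibrium: 206 − 0.3Q = 140.4 + 0.02Q → Q* = 205, P* = 144.5.
A tax t gives ΔQ = t/0.32 and wedge t, so DWL = t²/0.64.
t²/0.64 = 324 → t² = 207.36 → t = 14.4.

14.4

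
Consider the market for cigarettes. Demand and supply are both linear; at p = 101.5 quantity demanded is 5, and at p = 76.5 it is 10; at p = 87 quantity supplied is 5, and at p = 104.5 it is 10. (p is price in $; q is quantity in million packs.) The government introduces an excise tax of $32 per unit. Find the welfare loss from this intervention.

Demand slope = (76.5 − 101.5)/(10 − 5) = −5, so p = 126.5 − 5q.
Supply slope = (104.5 − 87)/(10 − 5) = 3.5, so p = 69.5 + 3.5q.
Competitive equilibrium: 126.5 − 5q = 69.5 + 3.5q → q* = 6.7059, p* = 92.9706.
With the tax, the buyer price exceeds the seller price by 32: (126.5 − 5q) − (69.5 + 3.5q) = 32 → q' = 2.9412.
Δq = 6.7059 − 2.9412 = 3.7647; the wedge equals the tax, 32.
DWL = ½ × 3.7647 × 32 = $60.24 million.

$60.24 million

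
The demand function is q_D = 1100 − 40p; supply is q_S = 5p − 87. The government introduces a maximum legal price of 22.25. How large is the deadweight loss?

In inverse form: demand p = 27.5 − 0.025q, supply p = 17.4 + 0.2q.
Competitive equilibrium: 27.5 − 0.025q = 17.4 + 0.2q → q* = 44.8889, p* = 26.3778.
At the ceiling p = 22.25, quantity supplied = (22.25 − 17.4)/0.2 = 24.25.
Willingness to pay at q' = 24.25: 27.5 − 0.025·24.25 = 26.8938.
Δq = 44.8889 − 24.25 = 20.6389; wedge = 26.8938 − 22.25 = 4.6438.
Welfare loss = ½ × 20.6389 × 4.6438 = 47.92.

47.92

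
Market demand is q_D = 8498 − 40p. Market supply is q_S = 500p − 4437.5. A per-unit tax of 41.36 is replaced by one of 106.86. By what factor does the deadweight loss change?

6.675

In inverse form: demand p = 212.45 − 0.025q, supply p = 8.875 + 0.002q.
Competitive equilibrium: 212.45 − 0.025q = 8.875 + 0.002q → q* = 7539.8148, p* = 23.9546.
For a per-unit tax t: Δq = t/0.027, so DWL = ½·t·(t/0.027) = t²/0.054.
At t = 41.36: DWL = 31678.696. At t = 106.86: DWL = 211464.067.
Ratio = (106.86/41.36)² = 6.675.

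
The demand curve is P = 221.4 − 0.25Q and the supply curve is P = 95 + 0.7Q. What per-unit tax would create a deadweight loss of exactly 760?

Competitive equilibrium: 221.4 − 0.25Q = 95 + 0.7Q → Q* = 133.0526, P* = 188.1368.
A tax t gives ΔQ = t/0.95 and wedge t, so DWL = t²/1.9.
t²/1.9 = 760 → t² = 1444 → t = 38.

38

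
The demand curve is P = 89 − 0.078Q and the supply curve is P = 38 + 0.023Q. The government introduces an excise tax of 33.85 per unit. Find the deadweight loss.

5672.39

Competitive equilibrium: 89 − 0.078Q = 38 + 0.023Q → Q* = 504.9505, P* = 49.6139.
With the tax, the buyer price exceeds the seller price by 33.85: (89 − 0.078Q) − (38 + 0.023Q) = 33.85 → Q' = 169.802.
ΔQ = 504.9505 − 169.802 = 335.1485; the wedge equals the tax, 33.85.
DWL = ½ × 335.1485 × 33.85 = 5672.39.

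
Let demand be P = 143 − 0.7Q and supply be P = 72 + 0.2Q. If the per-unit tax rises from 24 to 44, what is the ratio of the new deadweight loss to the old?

Competitive equilibrium: 143 − 0.7Q = 72 + 0.2Q → Q* = 78.8889, P* = 87.7778.
For a per-unit tax t: ΔQ = t/0.9, so DWL = ½·t·(t/0.9) = t²/1.8.
At t = 24: DWL = 320. At t = 44: DWL = 1075.556.
Ratio = (44/24)² = 3.361.

3.361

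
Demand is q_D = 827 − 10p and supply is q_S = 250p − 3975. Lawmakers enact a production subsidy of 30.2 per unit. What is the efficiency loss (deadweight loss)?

In inverse form: demand p = 82.7 − 0.1q, supply p = 15.9 + 0.004q.
Competitive equilibrium: 82.7 − 0.1q = 15.9 + 0.004q → q* = 642.3077, p* = 18.4692.
The subsidy lowers effective supply by 30.2: p = 0.004q − 14.3.
New quantity: 82.7 − 0.1q = 0.004q − 14.3 → q' = 932.6923.
Overproduction Δq = 932.6923 − 642.3077 = 290.3846; wedge = subsidy = 30.2.
DWL = ½ × 290.3846 × 30.2 = 4384.81.

4384.81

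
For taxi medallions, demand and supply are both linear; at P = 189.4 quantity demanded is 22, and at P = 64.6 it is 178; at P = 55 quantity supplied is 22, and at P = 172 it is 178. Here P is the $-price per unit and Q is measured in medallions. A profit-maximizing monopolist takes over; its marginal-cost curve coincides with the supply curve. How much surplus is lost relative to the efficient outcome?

$1061.41

Demand slope = (64.6 − 189.4)/(178 − 22) = −0.8, so P = 207 − 0.8Q.
Supply slope = (172 − 55)/(178 − 22) = 0.75, so P = 38.5 + 0.75Q.
Competitive equilibrium: 207 − 0.8Q = 38.5 + 0.75Q → Q* = 108.7097, P* = 120.0323.
Marginal revenue: MR = 207 − 1.6Q. Set MR = MC: 207 − 1.6Q = 38.5 + 0.75Q → Q_m = 71.7021.
Price P_m = 207 − 0.8·71.7021 = 149.6383; MC(Q_m) = 38.5 + 0.75·71.7021 = 92.2766.
Competitive Q* = 108.7097, so ΔQ = 37.0076; wedge = 149.6383 − 92.2766 = 57.3617.
Deadweight loss = ½ × 37.0076 × 57.3617 = $1061.41.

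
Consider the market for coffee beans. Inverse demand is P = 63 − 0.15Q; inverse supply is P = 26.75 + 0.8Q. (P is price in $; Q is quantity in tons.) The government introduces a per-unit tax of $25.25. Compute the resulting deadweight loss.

Competitive equilibrium: 63 − 0.15Q = 26.75 + 0.8Q → Q* = 38.1579, P* = 57.2763.
With the tax, the buyer price exceeds the seller price by 25.25: (63 − 0.15Q) − (26.75 + 0.8Q) = 25.25 → Q' = 11.5789.
ΔQ = 38.1579 − 11.5789 = 26.579; the wedge equals the tax, 25.25.
Deadweight loss = ½ × 26.579 × 25.25 = $335.56.

$335.56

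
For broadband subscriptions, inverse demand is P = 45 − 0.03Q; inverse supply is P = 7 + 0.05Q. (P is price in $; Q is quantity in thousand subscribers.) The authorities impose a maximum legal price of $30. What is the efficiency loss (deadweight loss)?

$9 thousand

Competitive equilibrium: 45 − 0.03Q = 7 + 0.05Q → Q* = 475, P* = 30.75.
At the ceiling P = 30, quantity supplied = (30 − 7)/0.05 = 460.
Willingness to pay at Q' = 460: 45 − 0.03·460 = 31.2.
ΔQ = 475 − 460 = 15; wedge = 31.2 − 30 = 1.2.
Welfare loss = ½ × 15 × 1.2 = $9 thousand.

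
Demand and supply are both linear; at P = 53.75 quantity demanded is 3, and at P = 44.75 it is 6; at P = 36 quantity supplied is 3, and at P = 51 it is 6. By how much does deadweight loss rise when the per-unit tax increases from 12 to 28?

40

Demand slope = (44.75 − 53.75)/(6 − 3) = −3, so P = 62.75 − 3Q.
Supply slope = (51 − 36)/(6 − 3) = 5, so P = 21 + 5Q.
Competitive equilibrium: 62.75 − 3Q = 21 + 5Q → Q* = 5.2188, P* = 47.0938.
For a per-unit tax t: ΔQ = t/8, so DWL = ½·t·(t/8) = t²/16.
At t = 12: DWL = 9. At t = 28: DWL = 49.
Increase = 49 − 9 = 40.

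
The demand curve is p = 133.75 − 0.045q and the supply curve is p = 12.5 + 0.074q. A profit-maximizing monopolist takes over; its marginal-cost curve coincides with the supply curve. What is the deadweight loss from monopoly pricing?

Competitive equilibrium: 133.75 − 0.045q = 12.5 + 0.074q → q* = 1018.9076, p* = 87.8992.
Marginal revenue: MR = 133.75 − 0.09q. Set MR = MC: 133.75 − 0.09q = 12.5 + 0.074q → q_m = 739.3293.
Price p_m = 133.75 − 0.045·739.3293 = 100.4802; MC(q_m) = 12.5 + 0.074·739.3293 = 67.2104.
Competitive q* = 1018.9076, so Δq = 279.5783; wedge = 100.4802 − 67.2104 = 33.2698.
DWL = ½ × 279.5783 × 33.2698 = 4650.76.

4650.76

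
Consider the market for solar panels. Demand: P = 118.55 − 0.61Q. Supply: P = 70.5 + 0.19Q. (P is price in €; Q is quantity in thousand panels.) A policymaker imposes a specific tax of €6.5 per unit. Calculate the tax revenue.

Competitive equilibrium: 118.55 − 0.61Q = 70.5 + 0.19Q → Q* = 60.0625, P* = 81.9119.
With the tax, the buyer price exceeds the seller price by 6.5: (118.55 − 0.61Q) − (70.5 + 0.19Q) = 6.5 → Q' = 51.9375.
Tax revenue = 6.5 × 51.9375 = €337.59 thousand.

€337.59 thousand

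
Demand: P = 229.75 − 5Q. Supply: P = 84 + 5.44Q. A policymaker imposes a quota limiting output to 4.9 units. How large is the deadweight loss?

428.55

Competitive equilibrium: 229.75 − 5Q = 84 + 5.44Q → Q* = 13.96073, P* = 159.94636.
At Q = 4.9: demand price = 229.75 − 5·4.9 = 205.25; supply price = 84 + 5.44·4.9 = 110.656.
ΔQ = 13.96073 − 4.9 = 9.06073; wedge = 205.25 − 110.656 = 94.594.
Welfare loss = ½ × 9.06073 × 94.594 = 428.55.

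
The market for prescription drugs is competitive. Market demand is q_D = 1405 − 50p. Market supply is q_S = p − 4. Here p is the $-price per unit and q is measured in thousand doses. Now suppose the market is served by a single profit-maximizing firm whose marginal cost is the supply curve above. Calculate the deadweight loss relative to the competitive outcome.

In inverse form: demand p = 28.1 − 0.02q, supply p = 4 + q.
Competitive equilibrium: 28.1 − 0.02q = 4 + q → q* = 23.6275, p* = 27.6275.
Marginal revenue: MR = 28.1 − 0.04q. Set MR = MC: 28.1 − 0.04q = 4 + q → q_m = 23.1731.
Price p_m = 28.1 − 0.02·23.1731 = 27.6365; MC(q_m) = 4 + 1·23.1731 = 27.1731.
Competitive q* = 23.6275, so Δq = 0.4544; wedge = 27.6365 − 27.1731 = 0.4634.
DWL = ½ × 0.4544 × 0.4634 = $0.11 thousand.

$0.11 thousand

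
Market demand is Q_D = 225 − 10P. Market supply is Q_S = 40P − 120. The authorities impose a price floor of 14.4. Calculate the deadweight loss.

In inverse form: demand P = 22.5 − 0.1Q, supply P = 3 + 0.025Q.
Competitive equilibrium: 22.5 − 0.1Q = 3 + 0.025Q → Q* = 156, P* = 6.9.
At the floor P = 14.4, quantity demanded = (22.5 − 14.4)/0.1 = 81.
Sellers' marginal cost at Q' = 81: 3 + 0.025·81 = 5.025.
ΔQ = 156 − 81 = 75; wedge = 14.4 − 5.025 = 9.375.
The triangle = ½ × 75 × 9.375 = 351.56.

351.56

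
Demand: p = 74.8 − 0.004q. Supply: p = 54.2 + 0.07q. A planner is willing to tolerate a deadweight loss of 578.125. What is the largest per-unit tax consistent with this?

9.25

Competitive equilibrium: 74.8 − 0.004q = 54.2 + 0.07q → q* = 278.3784, p* = 73.6865.
A tax t gives Δq = t/0.074 and wedge t, so DWL = t²/0.148.
t²/0.148 = 578.125 → t² = 85.5625 → t = 9.25.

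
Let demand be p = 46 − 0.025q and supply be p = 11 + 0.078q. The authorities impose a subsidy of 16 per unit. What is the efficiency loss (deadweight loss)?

Competitive equilibrium: 46 − 0.025q = 11 + 0.078q → q* = 339.8058, p* = 37.5049.
The subsidy lowers effective supply by 16: p = 0.078q − 5.
New quantity: 46 − 0.025q = 0.078q − 5 → q' = 495.1456.
Overproduction Δq = 495.1456 − 339.8058 = 155.3398; wedge = subsidy = 16.
Deadweight loss = ½ × 155.3398 × 16 = 1242.72.

1242.72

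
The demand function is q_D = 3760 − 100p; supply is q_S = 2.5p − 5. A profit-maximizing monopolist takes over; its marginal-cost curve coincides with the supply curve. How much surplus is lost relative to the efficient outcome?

0.88

In inverse form: demand p = 37.6 − 0.01q, supply p = 2 + 0.4q.
Competitive equilibrium: 37.6 − 0.01q = 2 + 0.4q → q* = 86.8293, p* = 36.7317.
Marginal revenue: MR = 37.6 − 0.02q. Set MR = MC: 37.6 − 0.02q = 2 + 0.4q → q_m = 84.7619.
Price p_m = 37.6 − 0.01·84.7619 = 36.7524; MC(q_m) = 2 + 0.4·84.7619 = 35.9048.
Competitive q* = 86.8293, so Δq = 2.0674; wedge = 36.7524 − 35.9048 = 0.8476.
The triangle = ½ × 2.0674 × 0.8476 = 0.88.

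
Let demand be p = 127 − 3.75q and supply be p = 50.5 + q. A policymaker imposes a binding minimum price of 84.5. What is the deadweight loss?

Competitive equilibrium: 127 − 3.75q = 50.5 + q → q* = 16.1053, p* = 66.6053.
At the floor p = 84.5, quantity demanded = (127 − 84.5)/3.75 = 11.3333.
Sellers' marginal cost at q' = 11.3333: 50.5 + 1·11.3333 = 61.8333.
Δq = 16.1053 − 11.3333 = 4.772; wedge = 84.5 − 61.8333 = 22.6667.
Deadweight loss = ½ × 4.772 × 22.6667 = 54.08.

54.08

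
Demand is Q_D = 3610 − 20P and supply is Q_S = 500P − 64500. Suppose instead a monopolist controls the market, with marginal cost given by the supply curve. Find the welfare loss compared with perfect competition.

In inverse form: demand P = 180.5 − 0.05Q, supply P = 129 + 0.002Q.
Competitive equilibrium: 180.5 − 0.05Q = 129 + 0.002Q → Q* = 990.3846, P* = 130.9808.
Marginal revenue: MR = 180.5 − 0.1Q. Set MR = MC: 180.5 − 0.1Q = 129 + 0.002Q → Q_m = 504.902.
Price P_m = 180.5 − 0.05·504.902 = 155.2549; MC(Q_m) = 129 + 0.002·504.902 = 130.0098.
Competitive Q* = 990.3846, so ΔQ = 485.4826; wedge = 155.2549 − 130.0098 = 25.2451.
DWL = ½ × 485.4826 × 25.2451 = 6128.03.

6128.03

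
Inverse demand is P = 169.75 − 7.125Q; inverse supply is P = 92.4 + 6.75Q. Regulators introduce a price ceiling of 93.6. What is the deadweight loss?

202.07

Competitive equilibrium: 169.75 − 7.125Q = 92.4 + 6.75Q → Q* = 5.5748, P* = 130.0297.
At the ceiling P = 93.6, quantity supplied = (93.6 − 92.4)/6.75 = 0.1778.
Willingness to pay at Q' = 0.1778: 169.75 − 7.125·0.1778 = 168.4832.
ΔQ = 5.5748 − 0.1778 = 5.397; wedge = 168.4832 − 93.6 = 74.8832.
The triangle = ½ × 5.397 × 74.8832 = 202.07.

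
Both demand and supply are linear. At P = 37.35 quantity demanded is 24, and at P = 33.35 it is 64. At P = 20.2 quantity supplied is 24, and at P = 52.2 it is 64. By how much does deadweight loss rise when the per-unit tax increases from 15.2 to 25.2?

Demand slope = (33.35 − 37.35)/(64 − 24) = −0.1, so P = 39.75 − 0.1Q.
Supply slope = (52.2 − 20.2)/(64 − 24) = 0.8, so P = 1 + 0.8Q.
Competitive equilibrium: 39.75 − 0.1Q = 1 + 0.8Q → Q* = 43.0556, P* = 35.4444.
For a per-unit tax t: ΔQ = t/0.9, so DWL = ½·t·(t/0.9) = t²/1.8.
At t = 15.2: DWL = 128.356. At t = 25.2: DWL = 352.8.
Increase = 352.8 − 128.356 = 224.44.

224.44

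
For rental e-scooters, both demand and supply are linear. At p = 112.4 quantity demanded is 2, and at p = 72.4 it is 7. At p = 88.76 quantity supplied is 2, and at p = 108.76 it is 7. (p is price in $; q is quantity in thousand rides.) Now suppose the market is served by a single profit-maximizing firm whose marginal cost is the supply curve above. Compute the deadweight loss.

Demand slope = (72.4 − 112.4)/(7 − 2) = −8, so p = 128.4 − 8q.
Supply slope = (108.76 − 88.76)/(7 − 2) = 4, so p = 80.76 + 4q.
Competitive equilibrium: 128.4 − 8q = 80.76 + 4q → q* = 3.97, p* = 96.64.
Marginal revenue: MR = 128.4 − 16q. Set MR = MC: 128.4 − 16q = 80.76 + 4q → q_m = 2.382.
Price p_m = 128.4 − 8·2.382 = 109.344; MC(q_m) = 80.76 + 4·2.382 = 90.288.
Competitive q* = 3.97, so Δq = 1.588; wedge = 109.344 − 90.288 = 19.056.
The triangle = ½ × 1.588 × 19.056 = $15.13 thousand.

$15.13 thousand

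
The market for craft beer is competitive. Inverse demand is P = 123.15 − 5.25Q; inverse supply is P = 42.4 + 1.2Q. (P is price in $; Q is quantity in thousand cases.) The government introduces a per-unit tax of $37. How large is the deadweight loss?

Competitive equilibrium: 123.15 − 5.25Q = 42.4 + 1.2Q → Q* = 12.51938, P* = 57.42326.
With the tax, the buyer price exceeds the seller price by 37: (123.15 − 5.25Q) − (42.4 + 1.2Q) = 37 → Q' = 6.78295.
ΔQ = 12.51938 − 6.78295 = 5.73643; the wedge equals the tax, 37.
The triangle = ½ × 5.73643 × 37 = $106.12 thousand.

$106.12 thousand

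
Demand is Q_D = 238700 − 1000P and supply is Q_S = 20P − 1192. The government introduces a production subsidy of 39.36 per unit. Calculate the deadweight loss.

15188.33

In inverse form: demand P = 238.7 − 0.001Q, supply P = 59.6 + 0.05Q.
Competitive equilibrium: 238.7 − 0.001Q = 59.6 + 0.05Q → Q* = 3511.7647, P* = 235.1882.
The subsidy lowers effective supply by 39.36: P = 20.24 + 0.05Q.
New quantity: 238.7 − 0.001Q = 20.24 + 0.05Q → Q' = 4283.5294.
Overproduction ΔQ = 4283.5294 − 3511.7647 = 771.7647; wedge = subsidy = 39.36.
Welfare loss = ½ × 771.7647 × 39.36 = 15188.33.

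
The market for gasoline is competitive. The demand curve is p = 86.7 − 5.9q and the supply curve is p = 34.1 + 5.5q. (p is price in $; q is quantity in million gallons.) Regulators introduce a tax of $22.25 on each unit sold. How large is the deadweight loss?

Competitive equilibrium: 86.7 − 5.9q = 34.1 + 5.5q → q* = 4.614, p* = 59.4772.
With the tax, the buyer price exceeds the seller price by 22.25: (86.7 − 5.9q) − (34.1 + 5.5q) = 22.25 → q' = 2.6623.
Δq = 4.614 − 2.6623 = 1.9517; the wedge equals the tax, 22.25.
Deadweight loss = ½ × 1.9517 × 22.25 = $21.71 million.

$21.71 million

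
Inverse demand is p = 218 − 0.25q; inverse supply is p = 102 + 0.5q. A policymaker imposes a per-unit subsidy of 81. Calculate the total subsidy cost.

21276

Competitive equilibrium: 218 − 0.25q = 102 + 0.5q → q* = 154.6667, p* = 179.3333.
The subsidy lowers effective supply by 81: p = 21 + 0.5q.
New quantity: 218 − 0.25q = 21 + 0.5q → q' = 262.6667.
Total subsidy cost = 81 × 262.6667 = 21276.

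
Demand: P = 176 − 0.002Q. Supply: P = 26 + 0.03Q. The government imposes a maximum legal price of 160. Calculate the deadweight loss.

780.28

Competitive equilibrium: 176 − 0.002Q = 26 + 0.03Q → Q* = 4687.5, P* = 166.625.
At the ceiling P = 160, quantity supplied = (160 − 26)/0.03 = 4466.6667.
Willingness to pay at Q' = 4466.6667: 176 − 0.002·4466.6667 = 167.0667.
ΔQ = 4687.5 − 4466.6667 = 220.8333; wedge = 167.0667 − 160 = 7.0667.
DWL = ½ × 220.8333 × 7.0667 = 780.28.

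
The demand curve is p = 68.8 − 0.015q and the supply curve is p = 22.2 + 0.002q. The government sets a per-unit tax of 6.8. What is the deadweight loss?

Competitive equilibrium: 68.8 − 0.015q = 22.2 + 0.002q → q* = 2741.1765, p* = 27.6824.
With the tax, the buyer price exceeds the seller price by 6.8: (68.8 − 0.015q) − (22.2 + 0.002q) = 6.8 → q' = 2341.1765.
Δq = 2741.1765 − 2341.1765 = 400; the wedge equals the tax, 6.8.
Welfare loss = ½ × 400 × 6.8 = 1360.

1360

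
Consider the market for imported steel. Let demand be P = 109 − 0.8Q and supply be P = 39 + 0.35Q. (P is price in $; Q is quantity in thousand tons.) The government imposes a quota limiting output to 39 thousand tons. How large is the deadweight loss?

$275.01 thousand

Competitive equilibrium: 109 − 0.8Q = 39 + 0.35Q → Q* = 60.8696, P* = 60.3043.
At Q = 39: demand price = 109 − 0.8·39 = 77.8; supply price = 39 + 0.35·39 = 52.65.
ΔQ = 60.8696 − 39 = 21.8696; wedge = 77.8 − 52.65 = 25.15.
Welfare loss = ½ × 21.8696 × 25.15 = $275.01 thousand.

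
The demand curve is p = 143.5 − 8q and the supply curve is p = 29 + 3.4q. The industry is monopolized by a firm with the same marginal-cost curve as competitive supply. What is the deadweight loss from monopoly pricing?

97.78

Competitive equilibrium: 143.5 − 8q = 29 + 3.4q → q* = 10.0439, p* = 63.1491.
Marginal revenue: MR = 143.5 − 16q. Set MR = MC: 143.5 − 16q = 29 + 3.4q → q_m = 5.9021.
Price p_m = 143.5 − 8·5.9021 = 96.2832; MC(q_m) = 29 + 3.4·5.9021 = 49.0671.
Competitive q* = 10.0439, so Δq = 4.1418; wedge = 96.2832 − 49.0671 = 47.2161.
Deadweight loss = ½ × 4.1418 × 47.2161 = 97.78.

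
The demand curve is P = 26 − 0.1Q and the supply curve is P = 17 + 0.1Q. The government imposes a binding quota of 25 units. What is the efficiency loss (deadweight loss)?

40

Competitive equilibrium: 26 − 0.1Q = 17 + 0.1Q → Q* = 45, P* = 21.5.
At Q = 25: demand price = 26 − 0.1·25 = 23.5; supply price = 17 + 0.1·25 = 19.5.
ΔQ = 45 − 25 = 20; wedge = 23.5 − 19.5 = 4.
Deadweight loss = ½ × 20 × 4 = 40.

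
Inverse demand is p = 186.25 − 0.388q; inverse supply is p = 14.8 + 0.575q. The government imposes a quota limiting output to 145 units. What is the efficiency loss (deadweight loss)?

525.54

Competitive equilibrium: 186.25 − 0.388q = 14.8 + 0.575q → q* = 178.0374, p* = 117.1715.
At q = 145: demand price = 186.25 − 0.388·145 = 129.99; supply price = 14.8 + 0.575·145 = 98.175.
Δq = 178.0374 − 145 = 33.0374; wedge = 129.99 − 98.175 = 31.815.
The triangle = ½ × 33.0374 × 31.815 = 525.54.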